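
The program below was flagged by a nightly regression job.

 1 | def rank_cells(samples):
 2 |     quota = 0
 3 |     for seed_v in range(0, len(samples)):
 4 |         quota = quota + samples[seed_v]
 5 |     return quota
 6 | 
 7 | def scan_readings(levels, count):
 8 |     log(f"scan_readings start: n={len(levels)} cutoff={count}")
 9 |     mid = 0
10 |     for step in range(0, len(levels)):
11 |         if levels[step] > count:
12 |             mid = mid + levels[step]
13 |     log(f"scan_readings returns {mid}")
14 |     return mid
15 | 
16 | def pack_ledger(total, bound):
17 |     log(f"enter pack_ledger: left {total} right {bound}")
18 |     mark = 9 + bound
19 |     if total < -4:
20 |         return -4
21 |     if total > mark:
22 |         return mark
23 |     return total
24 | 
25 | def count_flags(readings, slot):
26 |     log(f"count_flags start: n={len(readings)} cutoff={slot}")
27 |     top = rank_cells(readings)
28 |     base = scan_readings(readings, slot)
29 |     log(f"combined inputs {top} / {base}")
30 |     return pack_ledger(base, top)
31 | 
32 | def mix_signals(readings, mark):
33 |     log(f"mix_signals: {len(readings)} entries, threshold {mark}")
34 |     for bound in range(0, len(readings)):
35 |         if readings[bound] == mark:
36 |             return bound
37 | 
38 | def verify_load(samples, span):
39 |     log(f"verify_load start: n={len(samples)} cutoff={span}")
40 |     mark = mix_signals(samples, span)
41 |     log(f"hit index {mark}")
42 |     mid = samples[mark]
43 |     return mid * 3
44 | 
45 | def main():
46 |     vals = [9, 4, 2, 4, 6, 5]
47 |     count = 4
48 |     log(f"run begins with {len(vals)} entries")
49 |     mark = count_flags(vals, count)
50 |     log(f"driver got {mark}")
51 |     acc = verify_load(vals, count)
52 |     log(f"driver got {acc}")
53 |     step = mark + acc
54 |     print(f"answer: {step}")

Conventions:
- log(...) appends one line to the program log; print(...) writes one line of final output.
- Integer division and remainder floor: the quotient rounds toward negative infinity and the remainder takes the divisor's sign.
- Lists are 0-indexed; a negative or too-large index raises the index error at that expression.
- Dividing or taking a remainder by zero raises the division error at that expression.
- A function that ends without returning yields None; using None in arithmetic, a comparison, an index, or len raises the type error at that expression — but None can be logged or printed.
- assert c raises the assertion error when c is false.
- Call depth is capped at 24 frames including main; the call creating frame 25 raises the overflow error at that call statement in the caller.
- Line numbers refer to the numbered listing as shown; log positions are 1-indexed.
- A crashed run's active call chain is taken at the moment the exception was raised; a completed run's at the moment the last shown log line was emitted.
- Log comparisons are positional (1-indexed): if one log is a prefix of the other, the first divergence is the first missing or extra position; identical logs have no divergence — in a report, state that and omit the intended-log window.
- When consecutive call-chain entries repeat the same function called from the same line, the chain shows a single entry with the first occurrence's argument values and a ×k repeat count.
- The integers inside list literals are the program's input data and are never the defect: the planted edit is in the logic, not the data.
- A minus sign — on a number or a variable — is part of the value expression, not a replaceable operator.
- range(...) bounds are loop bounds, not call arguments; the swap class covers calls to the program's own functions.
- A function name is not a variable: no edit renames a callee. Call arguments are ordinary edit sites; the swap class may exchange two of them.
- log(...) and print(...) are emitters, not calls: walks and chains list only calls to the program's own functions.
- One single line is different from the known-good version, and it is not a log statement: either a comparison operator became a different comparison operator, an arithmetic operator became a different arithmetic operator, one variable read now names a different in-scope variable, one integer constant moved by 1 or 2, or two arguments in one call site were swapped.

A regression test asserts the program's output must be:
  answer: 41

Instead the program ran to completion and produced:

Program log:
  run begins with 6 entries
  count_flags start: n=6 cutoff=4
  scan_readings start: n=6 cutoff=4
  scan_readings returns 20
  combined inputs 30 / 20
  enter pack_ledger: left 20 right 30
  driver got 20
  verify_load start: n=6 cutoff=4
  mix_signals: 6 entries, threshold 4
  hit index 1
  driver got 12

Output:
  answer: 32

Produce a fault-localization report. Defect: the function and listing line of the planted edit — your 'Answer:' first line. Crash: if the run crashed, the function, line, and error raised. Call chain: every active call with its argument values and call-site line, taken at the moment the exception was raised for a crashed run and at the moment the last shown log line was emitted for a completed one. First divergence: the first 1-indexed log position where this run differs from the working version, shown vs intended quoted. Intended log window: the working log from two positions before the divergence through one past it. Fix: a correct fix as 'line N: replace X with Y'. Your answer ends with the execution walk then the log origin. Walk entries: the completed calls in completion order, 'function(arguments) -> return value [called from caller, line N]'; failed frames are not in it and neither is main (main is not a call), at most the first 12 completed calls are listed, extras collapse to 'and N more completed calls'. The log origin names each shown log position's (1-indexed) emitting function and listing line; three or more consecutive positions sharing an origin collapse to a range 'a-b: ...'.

Answer: the defect is in count_flags at line 30.
The tell: Log line 6 is where behavior first shows: 'enter pack_ledger: left 20 right 30' appears instead of 'enter pack_ledger: left 30 right 20'.
Call chain: main.
First divergence: position 6 — the shown line 'enter pack_ledger: left 20 right 30' should read 'enter pack_ledger: left 30 right 20'.
Intended log window:
  4: scan_readings returns 20
  5: combined inputs 30 / 20
  6: enter pack_ledger: left 30 right 20
  7: driver got 29
Execution walk:
  rank_cells([9, 4, 2, 4, 6, 5]) -> 30  [called from count_flags, line 27]
  scan_readings([9, 4, 2, 4, 6, 5], 4) -> 20  [called from count_flags, line 28]
  pack_ledger(20, 30) -> 20  [called from count_flags, line 30]
  count_flags([9, 4, 2, 4, 6, 5], 4) -> 20  [called from main, line 49]
  mix_signals([9, 4, 2, 4, 6, 5], 4) -> 1  [called from verify_load, line 40]
  verify_load([9, 4, 2, 4, 6, 5], 4) -> 12  [called from main, line 51]
Origin of each log line:
  1: logged in main at line 48
  2: logged in count_flags at line 26
  3: logged in scan_readings at line 8
  4: logged in scan_readings at line 13
  5: logged in count_flags at line 29
  6: logged in pack_ledger at line 17
  7: logged in main at line 50
  8: logged in verify_load at line 39
  9: logged in mix_signals at line 33
  10: logged in verify_load at line 41
  11: logged in main at line 52
A correct fix: line 30: replace `pack_ledger(base, top)` with `pack_ledger(top, base)`.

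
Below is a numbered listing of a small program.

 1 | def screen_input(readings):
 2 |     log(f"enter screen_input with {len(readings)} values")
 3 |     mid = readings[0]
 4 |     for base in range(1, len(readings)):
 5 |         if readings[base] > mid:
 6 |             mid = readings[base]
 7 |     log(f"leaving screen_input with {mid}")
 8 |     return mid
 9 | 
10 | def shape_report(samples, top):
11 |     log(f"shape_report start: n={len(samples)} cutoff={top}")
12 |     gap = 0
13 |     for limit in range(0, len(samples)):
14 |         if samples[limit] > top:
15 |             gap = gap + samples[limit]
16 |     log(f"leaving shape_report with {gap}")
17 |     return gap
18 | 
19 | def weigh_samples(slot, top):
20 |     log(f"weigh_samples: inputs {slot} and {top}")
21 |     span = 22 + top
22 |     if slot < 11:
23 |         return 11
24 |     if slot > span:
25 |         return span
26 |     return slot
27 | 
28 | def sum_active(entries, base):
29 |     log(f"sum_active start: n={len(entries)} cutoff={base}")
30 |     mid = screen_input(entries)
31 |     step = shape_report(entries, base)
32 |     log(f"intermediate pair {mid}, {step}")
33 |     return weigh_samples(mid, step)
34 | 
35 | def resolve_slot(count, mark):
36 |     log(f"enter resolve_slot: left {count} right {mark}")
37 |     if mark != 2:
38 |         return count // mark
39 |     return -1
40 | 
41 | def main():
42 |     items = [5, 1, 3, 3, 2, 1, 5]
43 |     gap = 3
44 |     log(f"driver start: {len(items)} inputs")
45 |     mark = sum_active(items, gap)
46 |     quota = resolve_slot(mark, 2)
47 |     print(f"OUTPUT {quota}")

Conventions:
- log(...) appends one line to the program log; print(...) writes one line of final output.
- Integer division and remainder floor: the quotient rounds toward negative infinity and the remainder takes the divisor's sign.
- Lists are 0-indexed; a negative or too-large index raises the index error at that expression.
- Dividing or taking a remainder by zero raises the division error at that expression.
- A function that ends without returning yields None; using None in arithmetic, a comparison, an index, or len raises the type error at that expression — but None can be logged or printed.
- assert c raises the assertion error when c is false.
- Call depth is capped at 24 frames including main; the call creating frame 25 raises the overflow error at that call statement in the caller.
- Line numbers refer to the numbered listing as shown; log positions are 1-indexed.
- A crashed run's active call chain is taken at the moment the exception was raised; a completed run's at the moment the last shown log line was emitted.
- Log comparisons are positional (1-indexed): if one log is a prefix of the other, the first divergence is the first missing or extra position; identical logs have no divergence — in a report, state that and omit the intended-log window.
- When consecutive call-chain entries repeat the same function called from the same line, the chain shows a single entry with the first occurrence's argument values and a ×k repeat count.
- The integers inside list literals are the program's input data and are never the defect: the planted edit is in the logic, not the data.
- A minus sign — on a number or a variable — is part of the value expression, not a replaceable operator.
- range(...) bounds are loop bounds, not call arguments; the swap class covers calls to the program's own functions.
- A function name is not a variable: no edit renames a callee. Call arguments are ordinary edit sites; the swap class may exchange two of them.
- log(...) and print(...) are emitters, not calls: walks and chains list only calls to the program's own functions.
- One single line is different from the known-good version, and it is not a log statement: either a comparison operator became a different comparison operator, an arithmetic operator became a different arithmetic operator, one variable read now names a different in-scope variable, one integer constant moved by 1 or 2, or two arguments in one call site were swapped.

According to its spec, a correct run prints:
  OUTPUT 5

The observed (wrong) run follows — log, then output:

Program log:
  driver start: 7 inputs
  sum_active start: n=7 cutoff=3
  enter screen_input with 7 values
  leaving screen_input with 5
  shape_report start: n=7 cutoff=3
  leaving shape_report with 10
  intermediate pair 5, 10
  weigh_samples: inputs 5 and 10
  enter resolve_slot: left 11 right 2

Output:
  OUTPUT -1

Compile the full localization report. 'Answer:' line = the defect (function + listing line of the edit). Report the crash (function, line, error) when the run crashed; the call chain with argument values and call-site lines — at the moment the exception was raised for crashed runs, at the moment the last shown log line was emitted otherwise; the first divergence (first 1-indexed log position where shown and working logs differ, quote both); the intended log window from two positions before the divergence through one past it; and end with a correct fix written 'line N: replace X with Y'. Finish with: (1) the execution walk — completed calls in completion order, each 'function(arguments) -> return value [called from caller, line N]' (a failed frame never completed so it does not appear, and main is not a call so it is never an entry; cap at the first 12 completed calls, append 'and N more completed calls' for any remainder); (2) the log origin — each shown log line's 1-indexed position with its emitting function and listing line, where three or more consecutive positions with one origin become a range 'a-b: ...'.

Answer: the defect is in resolve_slot at line 37.
Key observation: The logs agree in full; only the final output differs.
Call chain: main -> resolve_slot(11, 2) (called at line 46).
First divergence: there is none — every log position agrees.
Execution walk:
  screen_input([5, 1, 3, 3, 2, 1, 5]) -> 5  [called from sum_active, line 30]
  shape_report([5, 1, 3, 3, 2, 1, 5], 3) -> 10  [called from sum_active, line 31]
  weigh_samples(5, 10) -> 11  [called from sum_active, line 33]
  sum_active([5, 1, 3, 3, 2, 1, 5], 3) -> 11  [called from main, line 45]
  resolve_slot(11, 2) -> -1  [called from main, line 46]
Log origins:
  1: from main, line 44
  2: from sum_active, line 29
  3: from screen_input, line 2
  4: from screen_input, line 7
  5: from shape_report, line 11
  6: from shape_report, line 16
  7: from sum_active, line 32
  8: from weigh_samples, line 20
  9: from resolve_slot, line 36
A correct fix: line 37: replace `2` with `0`.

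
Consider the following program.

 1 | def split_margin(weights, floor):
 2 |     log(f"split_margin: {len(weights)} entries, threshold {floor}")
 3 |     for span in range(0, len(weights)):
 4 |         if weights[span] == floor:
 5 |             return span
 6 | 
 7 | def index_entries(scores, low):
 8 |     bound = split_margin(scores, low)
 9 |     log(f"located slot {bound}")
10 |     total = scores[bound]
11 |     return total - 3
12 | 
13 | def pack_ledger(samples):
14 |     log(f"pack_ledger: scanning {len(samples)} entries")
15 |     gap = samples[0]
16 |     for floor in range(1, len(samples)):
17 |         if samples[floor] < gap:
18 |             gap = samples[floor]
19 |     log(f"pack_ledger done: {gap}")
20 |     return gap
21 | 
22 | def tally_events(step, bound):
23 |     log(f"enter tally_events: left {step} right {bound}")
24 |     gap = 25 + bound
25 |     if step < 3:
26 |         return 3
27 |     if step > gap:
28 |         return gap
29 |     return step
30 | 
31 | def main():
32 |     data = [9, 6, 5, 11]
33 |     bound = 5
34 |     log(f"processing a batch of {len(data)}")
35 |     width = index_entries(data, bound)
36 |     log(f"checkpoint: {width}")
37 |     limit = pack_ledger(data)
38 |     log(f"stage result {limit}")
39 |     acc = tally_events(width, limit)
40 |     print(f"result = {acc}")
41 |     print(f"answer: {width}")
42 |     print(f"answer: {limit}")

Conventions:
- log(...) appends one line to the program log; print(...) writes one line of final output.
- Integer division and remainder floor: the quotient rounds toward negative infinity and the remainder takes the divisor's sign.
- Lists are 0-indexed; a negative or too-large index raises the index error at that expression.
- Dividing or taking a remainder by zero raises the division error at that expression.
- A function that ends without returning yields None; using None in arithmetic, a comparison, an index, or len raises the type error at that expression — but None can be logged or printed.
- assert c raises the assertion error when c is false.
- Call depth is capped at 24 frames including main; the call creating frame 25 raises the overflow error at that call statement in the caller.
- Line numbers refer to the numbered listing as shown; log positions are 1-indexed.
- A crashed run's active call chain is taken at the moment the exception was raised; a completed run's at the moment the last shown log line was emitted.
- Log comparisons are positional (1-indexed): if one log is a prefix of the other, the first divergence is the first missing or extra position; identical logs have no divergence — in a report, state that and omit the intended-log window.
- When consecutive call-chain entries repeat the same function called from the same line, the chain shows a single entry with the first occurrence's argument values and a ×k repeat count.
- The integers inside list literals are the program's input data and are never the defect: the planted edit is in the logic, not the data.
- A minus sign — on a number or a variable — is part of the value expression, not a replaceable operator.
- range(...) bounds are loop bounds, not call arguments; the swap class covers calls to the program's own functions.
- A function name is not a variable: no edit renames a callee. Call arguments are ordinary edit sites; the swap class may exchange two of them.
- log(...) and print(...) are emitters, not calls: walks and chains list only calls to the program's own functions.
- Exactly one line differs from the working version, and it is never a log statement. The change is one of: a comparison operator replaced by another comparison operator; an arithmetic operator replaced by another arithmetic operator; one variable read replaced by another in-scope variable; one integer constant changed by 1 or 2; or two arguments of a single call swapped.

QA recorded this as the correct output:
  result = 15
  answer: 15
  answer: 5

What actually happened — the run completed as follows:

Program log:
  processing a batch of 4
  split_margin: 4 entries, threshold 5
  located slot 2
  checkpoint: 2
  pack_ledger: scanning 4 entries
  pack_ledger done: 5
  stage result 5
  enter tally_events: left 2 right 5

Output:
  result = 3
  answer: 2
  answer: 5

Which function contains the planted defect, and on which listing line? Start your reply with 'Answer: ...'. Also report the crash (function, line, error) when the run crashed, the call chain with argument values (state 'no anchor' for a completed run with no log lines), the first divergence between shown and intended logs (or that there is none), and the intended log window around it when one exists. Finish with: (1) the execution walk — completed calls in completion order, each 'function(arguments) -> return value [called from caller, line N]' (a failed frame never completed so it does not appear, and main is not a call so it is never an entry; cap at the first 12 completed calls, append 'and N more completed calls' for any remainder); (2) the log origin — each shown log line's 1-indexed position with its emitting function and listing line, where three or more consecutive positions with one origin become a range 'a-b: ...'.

Answer: the defect is in index_entries at line 11.
The tell: Log line 4 is where behavior first shows: 'checkpoint: 2' appears instead of 'checkpoint: 15'.
Call chain: main -> tally_events(2, 5) (called at line 39).
First divergence: position 4 — shown 'checkpoint: 2', intended 'checkpoint: 15'.
Intended log window:
  2: split_margin: 4 entries, threshold 5
  3: located slot 2
  4: checkpoint: 15
  5: pack_ledger: scanning 4 entries
Execution walk:
  split_margin([9, 6, 5, 11], 5) -> 2  [called from index_entries, line 8]
  index_entries([9, 6, 5, 11], 5) -> 2  [called from main, line 35]
  pack_ledger([9, 6, 5, 11]) -> 5  [called from main, line 37]
  tally_events(2, 5) -> 3  [called from main, line 39]
Log line origins:
  1 — main, line 34
  2 — split_margin, line 2
  3 — index_entries, line 9
  4 — main, line 36
  5 — pack_ledger, line 14
  6 — pack_ledger, line 19
  7 — main, line 38
  8 — tally_events, line 23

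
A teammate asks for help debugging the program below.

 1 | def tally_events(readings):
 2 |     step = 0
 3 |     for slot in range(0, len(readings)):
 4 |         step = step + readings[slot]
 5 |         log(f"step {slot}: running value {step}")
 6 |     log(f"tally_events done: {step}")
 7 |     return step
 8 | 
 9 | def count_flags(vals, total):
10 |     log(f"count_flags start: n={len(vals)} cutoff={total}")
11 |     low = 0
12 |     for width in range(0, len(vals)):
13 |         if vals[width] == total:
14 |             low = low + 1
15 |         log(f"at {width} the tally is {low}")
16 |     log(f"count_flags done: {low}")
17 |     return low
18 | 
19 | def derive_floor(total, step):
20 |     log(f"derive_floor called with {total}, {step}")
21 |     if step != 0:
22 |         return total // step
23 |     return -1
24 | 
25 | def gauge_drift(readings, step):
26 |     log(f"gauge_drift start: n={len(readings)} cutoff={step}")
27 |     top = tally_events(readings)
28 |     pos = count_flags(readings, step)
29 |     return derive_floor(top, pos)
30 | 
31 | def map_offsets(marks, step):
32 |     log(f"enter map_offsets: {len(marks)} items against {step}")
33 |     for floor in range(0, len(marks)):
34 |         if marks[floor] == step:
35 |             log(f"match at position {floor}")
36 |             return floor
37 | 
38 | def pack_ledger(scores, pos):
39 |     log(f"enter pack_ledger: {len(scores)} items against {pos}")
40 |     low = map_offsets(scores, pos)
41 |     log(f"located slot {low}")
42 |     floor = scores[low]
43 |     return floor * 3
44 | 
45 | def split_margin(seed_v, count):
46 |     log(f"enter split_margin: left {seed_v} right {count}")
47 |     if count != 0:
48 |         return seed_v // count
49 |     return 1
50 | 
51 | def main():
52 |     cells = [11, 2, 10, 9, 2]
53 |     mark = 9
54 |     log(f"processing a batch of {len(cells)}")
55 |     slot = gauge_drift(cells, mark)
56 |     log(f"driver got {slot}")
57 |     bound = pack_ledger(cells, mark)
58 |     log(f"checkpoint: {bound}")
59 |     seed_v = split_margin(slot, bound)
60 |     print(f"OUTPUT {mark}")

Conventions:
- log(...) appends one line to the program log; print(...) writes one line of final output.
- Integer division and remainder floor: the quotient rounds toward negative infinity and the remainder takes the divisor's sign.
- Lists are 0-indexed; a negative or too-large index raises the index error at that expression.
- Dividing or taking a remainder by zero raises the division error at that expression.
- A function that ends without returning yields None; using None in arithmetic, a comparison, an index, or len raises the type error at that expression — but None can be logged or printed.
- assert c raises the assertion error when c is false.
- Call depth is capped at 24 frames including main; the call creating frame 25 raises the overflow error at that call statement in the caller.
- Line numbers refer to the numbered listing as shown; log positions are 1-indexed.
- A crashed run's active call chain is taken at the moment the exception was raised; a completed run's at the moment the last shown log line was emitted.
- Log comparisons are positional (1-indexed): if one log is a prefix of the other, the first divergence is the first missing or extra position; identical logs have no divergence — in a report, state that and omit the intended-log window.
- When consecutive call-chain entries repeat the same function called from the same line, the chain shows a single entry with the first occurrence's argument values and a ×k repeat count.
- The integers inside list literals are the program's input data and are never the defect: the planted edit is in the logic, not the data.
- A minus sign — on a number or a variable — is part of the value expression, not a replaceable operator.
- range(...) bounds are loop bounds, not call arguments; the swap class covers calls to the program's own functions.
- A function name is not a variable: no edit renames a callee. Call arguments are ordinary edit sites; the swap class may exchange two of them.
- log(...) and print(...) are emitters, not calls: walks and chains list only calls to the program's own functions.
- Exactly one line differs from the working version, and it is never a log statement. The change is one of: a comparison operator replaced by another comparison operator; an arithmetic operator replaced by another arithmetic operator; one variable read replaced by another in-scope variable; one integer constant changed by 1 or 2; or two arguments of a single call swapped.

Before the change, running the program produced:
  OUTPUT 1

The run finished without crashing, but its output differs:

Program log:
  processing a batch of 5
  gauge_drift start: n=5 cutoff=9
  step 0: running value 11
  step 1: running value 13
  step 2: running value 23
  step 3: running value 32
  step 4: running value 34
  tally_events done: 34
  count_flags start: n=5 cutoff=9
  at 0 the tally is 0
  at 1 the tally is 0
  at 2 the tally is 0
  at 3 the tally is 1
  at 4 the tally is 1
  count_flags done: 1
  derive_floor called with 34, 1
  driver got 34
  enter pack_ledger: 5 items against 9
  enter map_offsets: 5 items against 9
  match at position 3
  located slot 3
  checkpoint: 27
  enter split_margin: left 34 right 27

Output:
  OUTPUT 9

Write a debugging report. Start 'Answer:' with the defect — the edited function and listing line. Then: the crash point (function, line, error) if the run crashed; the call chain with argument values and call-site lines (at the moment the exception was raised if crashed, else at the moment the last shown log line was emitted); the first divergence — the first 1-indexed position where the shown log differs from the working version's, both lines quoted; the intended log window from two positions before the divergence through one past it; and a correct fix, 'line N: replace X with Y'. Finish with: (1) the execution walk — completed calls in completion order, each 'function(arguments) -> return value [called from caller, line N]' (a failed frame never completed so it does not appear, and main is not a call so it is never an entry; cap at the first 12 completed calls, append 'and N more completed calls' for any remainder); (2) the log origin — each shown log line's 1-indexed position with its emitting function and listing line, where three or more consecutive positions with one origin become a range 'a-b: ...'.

Answer: the defect is in main at line 60.
The tell: Every logged value matches the working version; the printed result is what differs.
Call chain: main -> split_margin(34, 27) (called at line 59).
First divergence: none; the two logs match at every position.
Execution walk:
  tally_events([11, 2, 10, 9, 2]) -> 34  [called from gauge_drift, line 27]
  count_flags([11, 2, 10, 9, 2], 9) -> 1  [called from gauge_drift, line 28]
  derive_floor(34, 1) -> 34  [called from gauge_drift, line 29]
  gauge_drift([11, 2, 10, 9, 2], 9) -> 34  [called from main, line 55]
  map_offsets([11, 2, 10, 9, 2], 9) -> 3  [called from pack_ledger, line 40]
  pack_ledger([11, 2, 10, 9, 2], 9) -> 27  [called from main, line 57]
  split_margin(34, 27) -> 1  [called from main, line 59]
Log line origins:
  1: logged in main at line 54
  2: logged in gauge_drift at line 26
  3-7: logged in tally_events at line 5
  8: logged in tally_events at line 6
  9: logged in count_flags at line 10
  10-14: logged in count_flags at line 15
  15: logged in count_flags at line 16
  16: logged in derive_floor at line 20
  17: logged in main at line 56
  18: logged in pack_ledger at line 39
  19: logged in map_offsets at line 32
  20: logged in map_offsets at line 35
  21: logged in pack_ledger at line 41
  22: logged in main at line 58
  23: logged in split_margin at line 46
A correct fix: line 60: replace `mark` with `seed_v`.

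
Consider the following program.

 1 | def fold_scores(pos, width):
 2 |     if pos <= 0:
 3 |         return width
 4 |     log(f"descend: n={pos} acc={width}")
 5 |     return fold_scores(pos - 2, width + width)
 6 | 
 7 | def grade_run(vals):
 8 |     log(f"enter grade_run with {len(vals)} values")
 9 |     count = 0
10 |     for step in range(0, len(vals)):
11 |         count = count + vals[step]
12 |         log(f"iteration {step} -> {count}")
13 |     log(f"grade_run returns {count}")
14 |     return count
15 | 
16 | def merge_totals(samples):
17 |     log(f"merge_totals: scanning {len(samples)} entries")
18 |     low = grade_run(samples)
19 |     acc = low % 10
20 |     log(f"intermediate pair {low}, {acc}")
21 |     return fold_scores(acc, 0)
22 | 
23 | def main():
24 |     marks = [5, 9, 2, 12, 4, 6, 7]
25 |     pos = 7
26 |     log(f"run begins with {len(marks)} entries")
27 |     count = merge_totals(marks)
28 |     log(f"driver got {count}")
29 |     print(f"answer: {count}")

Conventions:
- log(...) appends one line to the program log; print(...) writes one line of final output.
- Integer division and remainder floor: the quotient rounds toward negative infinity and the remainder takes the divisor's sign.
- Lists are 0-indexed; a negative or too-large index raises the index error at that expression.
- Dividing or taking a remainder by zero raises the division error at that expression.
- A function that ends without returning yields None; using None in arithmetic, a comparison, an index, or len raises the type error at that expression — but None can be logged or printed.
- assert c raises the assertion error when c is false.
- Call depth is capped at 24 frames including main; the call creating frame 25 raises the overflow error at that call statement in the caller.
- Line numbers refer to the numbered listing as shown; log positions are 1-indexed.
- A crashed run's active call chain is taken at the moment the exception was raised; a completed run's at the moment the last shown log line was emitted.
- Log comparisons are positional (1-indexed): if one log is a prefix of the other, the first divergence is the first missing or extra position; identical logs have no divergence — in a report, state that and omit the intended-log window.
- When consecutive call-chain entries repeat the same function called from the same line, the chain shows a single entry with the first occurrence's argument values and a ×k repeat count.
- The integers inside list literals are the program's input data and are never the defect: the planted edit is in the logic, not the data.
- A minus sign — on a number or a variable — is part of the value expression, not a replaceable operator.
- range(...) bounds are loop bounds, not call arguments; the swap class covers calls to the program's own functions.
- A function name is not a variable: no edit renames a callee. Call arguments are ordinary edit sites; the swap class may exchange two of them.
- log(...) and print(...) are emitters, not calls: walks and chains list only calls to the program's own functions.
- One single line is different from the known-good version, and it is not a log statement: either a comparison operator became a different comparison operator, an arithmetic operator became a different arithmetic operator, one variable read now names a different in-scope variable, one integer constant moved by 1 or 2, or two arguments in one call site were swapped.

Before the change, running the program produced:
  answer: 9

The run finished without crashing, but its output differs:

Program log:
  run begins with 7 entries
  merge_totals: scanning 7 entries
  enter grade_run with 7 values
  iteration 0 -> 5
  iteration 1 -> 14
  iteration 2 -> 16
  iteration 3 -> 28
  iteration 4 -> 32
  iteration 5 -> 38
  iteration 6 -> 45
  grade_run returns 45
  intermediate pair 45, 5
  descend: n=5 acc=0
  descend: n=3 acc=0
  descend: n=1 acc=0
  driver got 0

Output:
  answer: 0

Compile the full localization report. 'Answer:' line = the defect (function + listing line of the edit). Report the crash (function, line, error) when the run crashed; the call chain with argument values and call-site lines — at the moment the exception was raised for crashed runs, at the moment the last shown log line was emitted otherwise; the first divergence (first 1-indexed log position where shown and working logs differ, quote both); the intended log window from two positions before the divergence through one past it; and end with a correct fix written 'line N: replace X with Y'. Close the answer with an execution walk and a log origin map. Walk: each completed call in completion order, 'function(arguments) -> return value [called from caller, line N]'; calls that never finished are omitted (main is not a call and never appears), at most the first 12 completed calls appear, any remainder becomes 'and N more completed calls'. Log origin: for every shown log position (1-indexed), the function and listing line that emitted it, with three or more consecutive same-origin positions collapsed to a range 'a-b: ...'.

Answer: the defect is in fold_scores at line 5.
Key observation: At log position 14 the runs split — shown 'descend: n=3 acc=0', but the working version logs 'descend: n=3 acc=5'.
Call chain: main.
First divergence: position 14; shown 'descend: n=3 acc=0' vs intended 'descend: n=3 acc=5'.
Intended log window:
  12: intermediate pair 45, 5
  13: descend: n=5 acc=0
  14: descend: n=3 acc=5
  15: descend: n=1 acc=8
Execution walk:
  grade_run([5, 9, 2, 12, 4, 6, 7]) -> 45  [called from merge_totals, line 18]
  fold_scores(-1, 0) -> 0  [called from fold_scores, line 5]
  fold_scores(1, 0) -> 0  [called from fold_scores, line 5]
  fold_scores(3, 0) -> 0  [called from fold_scores, line 5]
  fold_scores(5, 0) -> 0  [called from merge_totals, line 21]
  merge_totals([5, 9, 2, 12, 4, 6, 7]) -> 0  [called from main, line 27]
Log line origins:
  1: emitted by main (line 26)
  2: emitted by merge_totals (line 17)
  3: emitted by grade_run (line 8)
  4-10: emitted by grade_run (line 12)
  11: emitted by grade_run (line 13)
  12: emitted by merge_totals (line 20)
  13-15: emitted by fold_scores (line 4)
  16: emitted by main (line 28)
A correct fix: line 5: replace `width + width` with `width + pos`.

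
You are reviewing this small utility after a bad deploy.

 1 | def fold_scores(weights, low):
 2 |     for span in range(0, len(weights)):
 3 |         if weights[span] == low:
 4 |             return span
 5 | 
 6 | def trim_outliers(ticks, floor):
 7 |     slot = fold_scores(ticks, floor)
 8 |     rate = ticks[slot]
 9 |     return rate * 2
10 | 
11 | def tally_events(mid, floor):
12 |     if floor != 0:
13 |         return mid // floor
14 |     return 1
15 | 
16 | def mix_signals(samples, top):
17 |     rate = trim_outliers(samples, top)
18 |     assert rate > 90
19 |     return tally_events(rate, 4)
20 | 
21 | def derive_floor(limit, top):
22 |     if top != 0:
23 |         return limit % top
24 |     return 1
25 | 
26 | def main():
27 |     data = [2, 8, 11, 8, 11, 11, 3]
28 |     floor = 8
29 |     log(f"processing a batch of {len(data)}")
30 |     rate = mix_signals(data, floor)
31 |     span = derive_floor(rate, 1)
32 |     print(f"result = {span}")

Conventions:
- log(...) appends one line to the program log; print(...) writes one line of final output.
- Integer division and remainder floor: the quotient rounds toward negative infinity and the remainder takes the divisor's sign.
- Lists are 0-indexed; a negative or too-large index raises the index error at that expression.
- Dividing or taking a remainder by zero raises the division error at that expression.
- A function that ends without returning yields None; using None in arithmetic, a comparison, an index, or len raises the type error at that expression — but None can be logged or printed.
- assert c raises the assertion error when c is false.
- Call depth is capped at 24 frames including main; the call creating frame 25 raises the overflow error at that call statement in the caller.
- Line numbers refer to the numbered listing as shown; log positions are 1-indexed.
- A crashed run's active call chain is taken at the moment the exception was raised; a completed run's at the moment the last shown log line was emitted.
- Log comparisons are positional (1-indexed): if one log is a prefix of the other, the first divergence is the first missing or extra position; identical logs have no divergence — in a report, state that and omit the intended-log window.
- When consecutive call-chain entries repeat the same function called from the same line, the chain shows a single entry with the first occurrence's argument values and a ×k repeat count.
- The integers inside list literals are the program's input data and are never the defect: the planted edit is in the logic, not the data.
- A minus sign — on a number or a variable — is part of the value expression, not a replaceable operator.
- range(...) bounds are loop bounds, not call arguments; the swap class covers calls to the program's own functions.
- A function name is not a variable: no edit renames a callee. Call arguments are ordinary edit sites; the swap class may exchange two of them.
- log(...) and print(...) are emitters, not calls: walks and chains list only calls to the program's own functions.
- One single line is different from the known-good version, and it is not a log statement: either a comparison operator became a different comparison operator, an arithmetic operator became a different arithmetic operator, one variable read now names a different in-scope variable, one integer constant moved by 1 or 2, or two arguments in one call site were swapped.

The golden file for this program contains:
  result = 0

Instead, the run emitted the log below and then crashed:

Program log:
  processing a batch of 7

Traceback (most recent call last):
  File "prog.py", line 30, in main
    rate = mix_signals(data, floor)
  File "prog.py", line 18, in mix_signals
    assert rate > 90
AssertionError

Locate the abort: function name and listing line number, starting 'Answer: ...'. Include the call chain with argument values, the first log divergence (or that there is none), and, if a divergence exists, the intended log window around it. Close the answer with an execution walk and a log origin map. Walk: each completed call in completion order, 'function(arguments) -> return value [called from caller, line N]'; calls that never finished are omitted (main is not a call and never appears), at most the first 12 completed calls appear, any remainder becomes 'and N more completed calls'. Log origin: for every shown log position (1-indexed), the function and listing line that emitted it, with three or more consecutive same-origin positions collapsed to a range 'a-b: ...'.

Answer: the error was raised in mix_signals, line 18.
Key observation: The log gives no warning — it matches the intended run right up to the abort.
Call chain: main -> mix_signals([2, 8, 11, 8, 11, 11, 3], 8) (called at line 30).
First divergence: there is none — every log position agrees.
Execution walk:
  fold_scores([2, 8, 11, 8, 11, 11, 3], 8) -> 1  [called from trim_outliers, line 7]
  trim_outliers([2, 8, 11, 8, 11, 11, 3], 8) -> 16  [called from mix_signals, line 17]
Origin of each log line:
  1: logged in main at line 29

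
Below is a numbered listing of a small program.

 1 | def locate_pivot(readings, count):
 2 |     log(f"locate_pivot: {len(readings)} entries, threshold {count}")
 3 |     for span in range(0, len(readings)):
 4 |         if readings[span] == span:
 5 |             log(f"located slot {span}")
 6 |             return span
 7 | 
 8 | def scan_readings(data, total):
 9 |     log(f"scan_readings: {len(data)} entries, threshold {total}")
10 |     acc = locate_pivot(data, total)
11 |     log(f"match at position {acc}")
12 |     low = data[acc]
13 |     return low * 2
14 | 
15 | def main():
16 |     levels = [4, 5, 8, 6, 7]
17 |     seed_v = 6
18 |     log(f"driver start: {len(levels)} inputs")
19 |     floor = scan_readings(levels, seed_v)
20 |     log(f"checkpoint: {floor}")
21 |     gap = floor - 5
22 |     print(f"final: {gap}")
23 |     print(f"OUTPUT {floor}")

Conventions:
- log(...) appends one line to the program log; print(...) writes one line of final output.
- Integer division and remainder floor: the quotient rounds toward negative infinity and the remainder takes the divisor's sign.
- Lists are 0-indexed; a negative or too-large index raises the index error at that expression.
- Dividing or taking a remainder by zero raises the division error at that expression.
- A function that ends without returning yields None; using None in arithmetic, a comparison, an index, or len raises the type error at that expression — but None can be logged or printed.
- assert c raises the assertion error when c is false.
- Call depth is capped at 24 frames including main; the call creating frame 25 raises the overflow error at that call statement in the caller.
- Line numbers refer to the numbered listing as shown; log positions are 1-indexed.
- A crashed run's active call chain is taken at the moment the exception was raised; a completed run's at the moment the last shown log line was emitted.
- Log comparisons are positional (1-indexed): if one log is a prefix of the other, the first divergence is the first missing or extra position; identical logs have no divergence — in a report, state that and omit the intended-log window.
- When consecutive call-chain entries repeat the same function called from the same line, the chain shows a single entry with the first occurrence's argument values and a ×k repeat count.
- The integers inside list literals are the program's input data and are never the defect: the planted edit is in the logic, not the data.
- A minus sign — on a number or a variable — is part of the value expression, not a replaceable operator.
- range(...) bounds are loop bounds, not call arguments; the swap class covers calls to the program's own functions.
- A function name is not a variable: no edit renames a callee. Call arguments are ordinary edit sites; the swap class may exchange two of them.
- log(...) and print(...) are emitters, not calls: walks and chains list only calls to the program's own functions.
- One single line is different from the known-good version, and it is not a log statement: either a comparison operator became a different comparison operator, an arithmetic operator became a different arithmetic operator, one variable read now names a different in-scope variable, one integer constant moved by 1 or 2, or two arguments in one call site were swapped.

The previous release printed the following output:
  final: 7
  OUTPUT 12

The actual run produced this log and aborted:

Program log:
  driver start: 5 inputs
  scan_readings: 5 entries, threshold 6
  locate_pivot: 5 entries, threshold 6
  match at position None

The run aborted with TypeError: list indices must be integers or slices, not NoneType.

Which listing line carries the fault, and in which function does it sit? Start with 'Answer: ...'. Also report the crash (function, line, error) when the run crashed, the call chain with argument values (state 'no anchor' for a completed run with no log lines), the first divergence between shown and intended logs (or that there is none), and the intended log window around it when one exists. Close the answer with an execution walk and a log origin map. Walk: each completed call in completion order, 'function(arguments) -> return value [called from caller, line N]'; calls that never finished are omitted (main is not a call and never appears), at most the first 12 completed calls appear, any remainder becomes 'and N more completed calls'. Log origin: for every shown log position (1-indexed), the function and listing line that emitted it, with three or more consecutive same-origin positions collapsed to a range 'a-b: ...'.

Answer: the defect is in locate_pivot at line 4.
Key fact: The log first diverges at position 4: the faulty run prints 'match at position None' where the working version prints 'located slot 3'.
Crash: scan_readings, line 12, TypeError.
Call chain: main -> scan_readings([4, 5, 8, 6, 7], 6) (called at line 19).
First divergence: at position 4 the run shows 'match at position None' where the working version logs 'located slot 3'.
Intended log window:
  2: scan_readings: 5 entries, threshold 6
  3: locate_pivot: 5 entries, threshold 6
  4: located slot 3
  5: match at position 3
Execution walk:
  locate_pivot([4, 5, 8, 6, 7], 6) -> None  [called from scan_readings, line 10]
Log origin:
  1: logged in main at line 18
  2: logged in scan_readings at line 9
  3: logged in locate_pivot at line 2
  4: logged in scan_readings at line 11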